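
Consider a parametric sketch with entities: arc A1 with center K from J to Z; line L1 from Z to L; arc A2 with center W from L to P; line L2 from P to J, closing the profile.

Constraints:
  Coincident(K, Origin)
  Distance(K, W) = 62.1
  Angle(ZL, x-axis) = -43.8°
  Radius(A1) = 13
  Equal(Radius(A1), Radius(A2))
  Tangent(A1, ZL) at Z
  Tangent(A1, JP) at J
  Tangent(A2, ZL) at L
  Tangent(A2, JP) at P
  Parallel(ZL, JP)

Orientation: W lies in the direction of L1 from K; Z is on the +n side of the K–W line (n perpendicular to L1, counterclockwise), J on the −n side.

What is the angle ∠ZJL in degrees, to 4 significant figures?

67.28°

The slot axis is L1's direction at -43.8°, so u = (cos -43.8°, sin -43.8°) = (0.7218, -0.6921) and n = (−sin -43.8°, cos -43.8°) = (0.6921, 0.7218). K is at the origin and W lies 62.1 along u from K, so W = 62.1·u = (44.82, -42.98). Tangency of A1 to both parallel lines with radius 13.0 puts Z and J at K ± 13.0·n: Z = (8.998, 9.383), J = (-8.998, -9.383). Equal radii place L and P the same way about W: L = W + 13.0·n = (53.82, -33.60), P = W − 13.0·n = (35.82, -52.36). Then cos ∠ZJL = JZ·JL / (|JZ||JL|), giving 67.28°.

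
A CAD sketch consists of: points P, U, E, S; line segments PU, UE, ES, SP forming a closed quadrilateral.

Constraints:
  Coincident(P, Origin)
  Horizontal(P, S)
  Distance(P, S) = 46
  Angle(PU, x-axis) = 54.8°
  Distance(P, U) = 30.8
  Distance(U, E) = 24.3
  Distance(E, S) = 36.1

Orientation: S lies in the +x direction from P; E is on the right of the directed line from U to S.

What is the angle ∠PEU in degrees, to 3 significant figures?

121°

Checks: |UE| = 24.30 ✓; |ES| = 36.10 ✓.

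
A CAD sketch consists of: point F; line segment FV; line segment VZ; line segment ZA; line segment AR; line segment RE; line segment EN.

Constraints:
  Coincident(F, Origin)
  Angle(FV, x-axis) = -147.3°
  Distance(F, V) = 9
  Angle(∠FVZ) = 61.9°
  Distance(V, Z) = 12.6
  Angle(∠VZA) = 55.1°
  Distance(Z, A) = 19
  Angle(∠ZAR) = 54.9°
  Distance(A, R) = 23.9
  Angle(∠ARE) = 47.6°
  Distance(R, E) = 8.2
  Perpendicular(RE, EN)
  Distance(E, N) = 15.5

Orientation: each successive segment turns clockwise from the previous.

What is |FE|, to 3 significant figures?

12.1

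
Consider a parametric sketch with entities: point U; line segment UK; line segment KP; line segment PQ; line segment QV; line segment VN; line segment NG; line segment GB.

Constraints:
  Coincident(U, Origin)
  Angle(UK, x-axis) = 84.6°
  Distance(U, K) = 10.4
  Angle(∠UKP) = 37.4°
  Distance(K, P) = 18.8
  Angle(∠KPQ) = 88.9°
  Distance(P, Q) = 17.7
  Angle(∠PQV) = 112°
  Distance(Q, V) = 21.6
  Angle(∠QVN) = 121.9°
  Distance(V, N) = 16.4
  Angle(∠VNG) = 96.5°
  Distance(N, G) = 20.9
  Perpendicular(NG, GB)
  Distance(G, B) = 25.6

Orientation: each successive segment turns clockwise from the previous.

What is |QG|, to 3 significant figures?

30.3

U is at the origin; UK runs at 84.6° with length 10.4, so K = (0.979, 10.4). ∠UKP = 37.4° gives KP at -58.0° from the x-axis; with |KP| = 18.8, P = (10.9, -5.59). ∠KPQ = 88.9° gives PQ at -149° from the x-axis; with |PQ| = 17.7, Q = (-4.25, -14.7). ∠PQV = 112.0° gives QV at 143° from the x-axis; with |QV| = 21.6, V = (-21.5, -1.65). ∠QVN = 121.9° gives VN at 84.8° from the x-axis; with |VN| = 16.4, N = (-20.0, 14.7). ∠VNG = 96.5° gives NG at 1.30° from the x-axis; with |NG| = 20.9, G = (0.907, 15.2). Then |QG| = |G − Q| = 30.3.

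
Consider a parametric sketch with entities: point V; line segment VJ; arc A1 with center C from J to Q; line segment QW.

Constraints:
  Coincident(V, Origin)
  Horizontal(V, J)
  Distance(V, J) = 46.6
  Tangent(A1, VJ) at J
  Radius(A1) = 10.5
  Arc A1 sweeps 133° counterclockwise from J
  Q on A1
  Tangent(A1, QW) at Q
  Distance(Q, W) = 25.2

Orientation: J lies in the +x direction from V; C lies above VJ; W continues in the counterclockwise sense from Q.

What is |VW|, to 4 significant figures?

51.75

V is at the origin; V and J share the same y with |VJ| = 46.6 and J on the +x side, so J = (46.60, 0.000). A1 meets VJ tangentially, so CJ is at right angles to VJ, so C = J + (0, 10.5) = (46.60, 10.50). On A1, J sits at bearing -90° from C; a 133° counterclockwise sweep puts Q at bearing 43°, so Q = C + 10.5·(cos 43°, sin 43°) = (54.28, 17.66). Since A1 is tangent to QW there, CQ ⟂ QW, so QW runs along (−sin 43°, cos 43°); with |QW| = 25.2, W = (37.09, 36.09). Then |VW| = |W − V| = 51.75.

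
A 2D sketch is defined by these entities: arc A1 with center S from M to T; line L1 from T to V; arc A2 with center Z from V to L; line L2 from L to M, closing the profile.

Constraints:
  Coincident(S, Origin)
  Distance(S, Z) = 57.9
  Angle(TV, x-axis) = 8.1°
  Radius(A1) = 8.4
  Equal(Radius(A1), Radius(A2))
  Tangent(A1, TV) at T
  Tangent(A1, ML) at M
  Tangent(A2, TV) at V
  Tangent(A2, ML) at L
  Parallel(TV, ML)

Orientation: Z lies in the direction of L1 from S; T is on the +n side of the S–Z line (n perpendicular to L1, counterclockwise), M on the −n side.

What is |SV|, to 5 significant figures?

58.506

The slot axis is L1's direction at 8.1°, so u = (cos 8.1°, sin 8.1°) = (0.99002, 0.14090) and n = (−sin 8.1°, cos 8.1°) = (-0.14090, 0.99002). S is at the origin and Z lies 57.9 along u from S, so Z = 57.9·u = (57.322, 8.1582). Tangency of A1 to both parallel lines with radius 8.4 puts T and M at S ± 8.4·n: T = (-1.1836, 8.3162), M = (1.1836, -8.3162). Equal radii place V and L the same way about Z: V = Z + 8.4·n = (56.139, 16.474), L = Z − 8.4·n = (58.506, -0.15802). Then |SV| = |V − S| = 58.506.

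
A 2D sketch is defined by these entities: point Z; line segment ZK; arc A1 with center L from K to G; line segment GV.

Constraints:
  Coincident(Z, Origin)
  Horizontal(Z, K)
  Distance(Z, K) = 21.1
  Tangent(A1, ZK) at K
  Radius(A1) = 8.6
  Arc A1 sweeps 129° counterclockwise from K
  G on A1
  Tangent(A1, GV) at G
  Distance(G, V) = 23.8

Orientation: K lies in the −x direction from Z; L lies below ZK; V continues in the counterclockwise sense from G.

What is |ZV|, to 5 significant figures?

34.940

On A1, K sits at bearing 90° from L; a 129° counterclockwise sweep puts G at bearing 219°, so G = L + 8.6·(cos 219°, sin 219°) = (-27.783, -14.012). Since A1 is tangent to GV there, LG ⟂ GV, so GV runs along (−sin 219°, cos 219°); with |GV| = 23.8, V = (-12.806, -32.508). Then |ZV| = |V − Z| = 34.940.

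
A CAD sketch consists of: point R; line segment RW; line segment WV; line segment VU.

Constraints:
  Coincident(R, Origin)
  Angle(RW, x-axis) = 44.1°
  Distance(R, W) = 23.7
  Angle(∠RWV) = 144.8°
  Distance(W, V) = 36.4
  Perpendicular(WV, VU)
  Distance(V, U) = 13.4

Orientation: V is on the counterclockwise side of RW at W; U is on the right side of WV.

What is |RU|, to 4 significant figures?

61.99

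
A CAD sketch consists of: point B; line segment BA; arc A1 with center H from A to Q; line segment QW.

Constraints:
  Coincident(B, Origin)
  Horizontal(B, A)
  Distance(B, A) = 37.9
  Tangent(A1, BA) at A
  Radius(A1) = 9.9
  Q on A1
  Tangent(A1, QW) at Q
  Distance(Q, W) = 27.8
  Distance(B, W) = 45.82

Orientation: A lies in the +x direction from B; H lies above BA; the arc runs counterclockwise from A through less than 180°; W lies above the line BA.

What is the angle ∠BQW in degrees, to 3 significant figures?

68.2°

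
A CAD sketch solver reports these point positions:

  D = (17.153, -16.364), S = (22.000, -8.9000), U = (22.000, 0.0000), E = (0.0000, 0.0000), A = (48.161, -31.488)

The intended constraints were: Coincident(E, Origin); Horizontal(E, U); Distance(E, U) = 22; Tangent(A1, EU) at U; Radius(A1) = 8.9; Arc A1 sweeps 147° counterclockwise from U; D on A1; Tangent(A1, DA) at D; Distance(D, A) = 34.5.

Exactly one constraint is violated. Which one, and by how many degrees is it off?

Tangent(A1, DA) at D — off by 7.00°.

E = (0.00, 0.00) ✓; E.y = 0.00, U.y = 0.00 ✓; |EU| = 22.00 ✓; ∠(SU, UE) = 90.00° ✓; |SU| = 8.900 ✓; bearing(S→D) − bearing(S→U) = 147.0° ✓; |SD| = 8.900 ✓; ∠(SD, DA) = 83.00° ✗; |DA| = 34.50 ✓.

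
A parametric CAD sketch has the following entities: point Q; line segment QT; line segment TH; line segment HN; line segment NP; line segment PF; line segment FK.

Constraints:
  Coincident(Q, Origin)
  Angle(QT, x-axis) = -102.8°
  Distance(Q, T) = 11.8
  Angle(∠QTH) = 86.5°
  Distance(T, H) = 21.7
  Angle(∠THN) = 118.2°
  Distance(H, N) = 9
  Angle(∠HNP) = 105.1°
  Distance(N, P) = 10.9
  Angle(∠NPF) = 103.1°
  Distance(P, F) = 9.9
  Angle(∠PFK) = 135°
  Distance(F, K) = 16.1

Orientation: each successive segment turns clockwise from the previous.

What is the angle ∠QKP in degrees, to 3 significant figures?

46.7°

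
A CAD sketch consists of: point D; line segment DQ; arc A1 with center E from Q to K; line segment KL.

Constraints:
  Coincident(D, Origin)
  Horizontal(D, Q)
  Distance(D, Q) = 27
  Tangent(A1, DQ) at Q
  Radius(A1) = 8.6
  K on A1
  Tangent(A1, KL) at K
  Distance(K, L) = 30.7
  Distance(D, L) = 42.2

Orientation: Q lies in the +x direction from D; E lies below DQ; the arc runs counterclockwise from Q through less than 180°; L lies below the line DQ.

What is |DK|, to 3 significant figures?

20.1

Checks: |EK| = 8.600 ✓; ∠(EK, KL) = 90.00° ✓; |KL| = 30.70 ✓; |DL| = 42.20 ✓.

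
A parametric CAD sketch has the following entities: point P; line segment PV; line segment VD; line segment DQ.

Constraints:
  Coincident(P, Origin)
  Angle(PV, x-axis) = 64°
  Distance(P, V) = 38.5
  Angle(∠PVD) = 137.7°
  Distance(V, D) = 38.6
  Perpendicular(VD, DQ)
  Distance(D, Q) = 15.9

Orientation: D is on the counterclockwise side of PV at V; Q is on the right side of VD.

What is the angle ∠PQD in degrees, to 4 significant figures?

58.06°

∠PVD = 137.7°, so VD runs at 64.0° + (180° − 137.7°) = 106.3° from the x-axis; with |VD| = 38.6, D = V + 38.6·(cos 106.3°, sin 106.3°) = (6.044, 71.65). VD ⟂ DQ; with |DQ| = 15.9 on the right of VD, Q = D + 15.9·(0.9598, 0.2807) = (21.30, 76.11). Then cos ∠PQD = QP·QD / (|QP||QD|), giving 58.06°.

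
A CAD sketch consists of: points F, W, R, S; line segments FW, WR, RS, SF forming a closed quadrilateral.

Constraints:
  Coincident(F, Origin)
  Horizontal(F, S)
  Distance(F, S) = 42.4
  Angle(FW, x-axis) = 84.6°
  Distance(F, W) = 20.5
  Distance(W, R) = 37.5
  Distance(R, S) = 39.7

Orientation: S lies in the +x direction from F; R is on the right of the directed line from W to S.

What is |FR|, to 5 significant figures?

18.009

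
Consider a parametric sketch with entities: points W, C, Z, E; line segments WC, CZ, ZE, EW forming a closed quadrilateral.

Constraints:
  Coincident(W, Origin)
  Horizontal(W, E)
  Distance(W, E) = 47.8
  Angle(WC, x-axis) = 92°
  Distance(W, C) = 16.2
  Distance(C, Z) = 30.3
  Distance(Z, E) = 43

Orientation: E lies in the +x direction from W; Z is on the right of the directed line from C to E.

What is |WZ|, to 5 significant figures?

14.866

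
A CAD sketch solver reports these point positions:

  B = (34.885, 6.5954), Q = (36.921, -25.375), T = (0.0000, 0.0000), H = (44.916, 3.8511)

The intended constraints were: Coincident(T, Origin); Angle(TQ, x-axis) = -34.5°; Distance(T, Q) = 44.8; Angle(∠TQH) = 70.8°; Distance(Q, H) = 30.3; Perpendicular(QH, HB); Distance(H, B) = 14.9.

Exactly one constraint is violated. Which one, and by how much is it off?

Distance(H, B) = 14.9 — off by 4.50.

T = (0.00, 0.00) ✓; TQ at -34.50° ✓; |TQ| = 44.80 ✓; ∠TQH = 70.80° ✓; |QH| = 30.30 ✓; ∠(QH, HB) = 90.00° ✓; |HB| = 10.40 ✗.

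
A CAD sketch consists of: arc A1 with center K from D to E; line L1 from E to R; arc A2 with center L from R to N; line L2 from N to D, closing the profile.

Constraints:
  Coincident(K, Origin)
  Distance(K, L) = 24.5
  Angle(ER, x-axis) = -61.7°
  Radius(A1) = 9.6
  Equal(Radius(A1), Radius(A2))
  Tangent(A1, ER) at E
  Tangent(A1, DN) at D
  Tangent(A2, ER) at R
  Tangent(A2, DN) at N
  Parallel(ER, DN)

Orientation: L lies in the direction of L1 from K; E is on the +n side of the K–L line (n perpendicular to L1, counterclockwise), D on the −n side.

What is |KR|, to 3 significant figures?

26.3

The slot axis is L1's direction at -61.7°, so u = (cos -61.7°, sin -61.7°) = (0.474, -0.880) and n = (−sin -61.7°, cos -61.7°) = (0.880, 0.474). K is at the origin and L lies 24.5 along u from K, so L = 24.5·u = (11.6, -21.6). Tangency of A1 to both parallel lines with radius 9.6 puts E and D at K ± 9.6·n: E = (8.45, 4.55), D = (-8.45, -4.55). Equal radii place R and N the same way about L: R = L + 9.6·n = (20.1, -17.0), N = L − 9.6·n = (3.16, -26.1). Then |KR| = |R − K| = 26.3.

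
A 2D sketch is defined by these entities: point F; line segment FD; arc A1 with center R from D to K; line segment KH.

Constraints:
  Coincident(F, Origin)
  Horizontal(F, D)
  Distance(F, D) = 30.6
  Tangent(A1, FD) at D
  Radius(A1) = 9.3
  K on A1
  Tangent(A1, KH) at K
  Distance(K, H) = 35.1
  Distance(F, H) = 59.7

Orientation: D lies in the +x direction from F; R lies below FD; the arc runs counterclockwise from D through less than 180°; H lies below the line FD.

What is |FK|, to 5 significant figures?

26.470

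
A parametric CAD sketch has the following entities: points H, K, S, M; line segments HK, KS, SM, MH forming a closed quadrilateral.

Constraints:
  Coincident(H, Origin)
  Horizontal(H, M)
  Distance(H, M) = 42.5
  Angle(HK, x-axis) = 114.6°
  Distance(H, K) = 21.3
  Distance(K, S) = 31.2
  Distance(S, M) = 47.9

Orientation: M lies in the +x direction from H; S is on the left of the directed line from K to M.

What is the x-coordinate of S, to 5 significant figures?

15.128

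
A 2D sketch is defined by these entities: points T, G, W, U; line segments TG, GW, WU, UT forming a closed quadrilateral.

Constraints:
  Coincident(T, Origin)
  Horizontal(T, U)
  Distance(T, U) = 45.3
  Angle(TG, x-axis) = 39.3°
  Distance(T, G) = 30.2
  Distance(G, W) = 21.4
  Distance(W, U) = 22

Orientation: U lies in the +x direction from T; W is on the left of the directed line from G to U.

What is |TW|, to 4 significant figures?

49.71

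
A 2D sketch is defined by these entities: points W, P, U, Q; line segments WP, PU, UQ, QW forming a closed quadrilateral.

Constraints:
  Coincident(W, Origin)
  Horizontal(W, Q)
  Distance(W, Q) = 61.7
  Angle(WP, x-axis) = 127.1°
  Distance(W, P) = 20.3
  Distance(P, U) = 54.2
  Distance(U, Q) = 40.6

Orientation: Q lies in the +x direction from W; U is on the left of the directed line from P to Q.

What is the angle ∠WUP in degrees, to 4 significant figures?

21.95°

Checks: |PU| = 54.20 ✓; |UQ| = 40.60 ✓.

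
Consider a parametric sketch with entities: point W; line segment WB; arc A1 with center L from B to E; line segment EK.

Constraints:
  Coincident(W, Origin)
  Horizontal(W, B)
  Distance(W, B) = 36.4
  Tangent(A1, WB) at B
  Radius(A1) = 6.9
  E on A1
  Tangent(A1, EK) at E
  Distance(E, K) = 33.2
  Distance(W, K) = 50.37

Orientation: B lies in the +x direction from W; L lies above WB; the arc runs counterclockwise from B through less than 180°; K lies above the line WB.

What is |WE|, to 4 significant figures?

43.83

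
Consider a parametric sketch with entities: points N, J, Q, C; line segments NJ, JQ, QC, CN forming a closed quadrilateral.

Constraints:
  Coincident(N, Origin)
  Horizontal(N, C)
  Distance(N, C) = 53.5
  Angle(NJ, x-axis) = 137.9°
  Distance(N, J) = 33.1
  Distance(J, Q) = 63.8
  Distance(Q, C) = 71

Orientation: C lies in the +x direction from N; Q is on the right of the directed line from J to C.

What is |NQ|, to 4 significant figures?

39.28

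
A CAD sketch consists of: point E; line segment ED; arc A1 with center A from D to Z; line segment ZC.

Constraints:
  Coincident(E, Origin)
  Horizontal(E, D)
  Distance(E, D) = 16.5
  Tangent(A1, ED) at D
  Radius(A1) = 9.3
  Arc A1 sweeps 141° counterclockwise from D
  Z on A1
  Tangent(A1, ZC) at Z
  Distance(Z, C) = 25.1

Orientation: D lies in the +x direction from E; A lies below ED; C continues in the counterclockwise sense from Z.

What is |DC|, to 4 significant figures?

35.09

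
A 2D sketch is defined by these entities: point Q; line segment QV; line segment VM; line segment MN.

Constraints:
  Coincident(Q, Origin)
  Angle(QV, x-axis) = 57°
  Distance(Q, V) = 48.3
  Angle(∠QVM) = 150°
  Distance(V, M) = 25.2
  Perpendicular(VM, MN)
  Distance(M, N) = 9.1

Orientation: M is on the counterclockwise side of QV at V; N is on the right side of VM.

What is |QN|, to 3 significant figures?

74.8

Q is at the origin; QV runs at 57.0° with length 48.3, so V = 48.3·(cos 57.0°, sin 57.0°) = (26.3, 40.5). ∠QVM = 150.0°, so VM runs at 57.0° + (180° − 150.0°) = 87.0° from the x-axis; with |VM| = 25.2, M = V + 25.2·(cos 87.0°, sin 87.0°) = (27.6, 65.7). VM is perpendicular to MN; with |MN| = 9.1 on the right of VM, N = M + 9.1·(0.999, -0.0523) = (36.7, 65.2). Then |QN| = |N − Q| = 74.8.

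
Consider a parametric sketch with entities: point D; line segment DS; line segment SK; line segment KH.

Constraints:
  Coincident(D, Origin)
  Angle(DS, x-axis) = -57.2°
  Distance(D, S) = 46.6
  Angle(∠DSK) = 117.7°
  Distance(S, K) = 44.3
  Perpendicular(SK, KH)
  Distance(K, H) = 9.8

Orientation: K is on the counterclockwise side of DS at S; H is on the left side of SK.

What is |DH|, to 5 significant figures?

73.080

D is at the origin; DS runs at -57.2° with length 46.6, so S = 46.6·(cos -57.2°, sin -57.2°) = (25.244, -39.170). ∠DSK = 117.7°, so SK runs at -57.2° + (180° − 117.7°) = 5.1000° from the x-axis; with |SK| = 44.3, K = S + 44.3·(cos 5.1000°, sin 5.1000°) = (69.368, -35.232). SK is perpendicular to KH; with |KH| = 9.8 on the left of SK, H = K + 9.8·(-0.088894, 0.99604) = (68.497, -25.471). Then |DH| = |H − D| = 73.080.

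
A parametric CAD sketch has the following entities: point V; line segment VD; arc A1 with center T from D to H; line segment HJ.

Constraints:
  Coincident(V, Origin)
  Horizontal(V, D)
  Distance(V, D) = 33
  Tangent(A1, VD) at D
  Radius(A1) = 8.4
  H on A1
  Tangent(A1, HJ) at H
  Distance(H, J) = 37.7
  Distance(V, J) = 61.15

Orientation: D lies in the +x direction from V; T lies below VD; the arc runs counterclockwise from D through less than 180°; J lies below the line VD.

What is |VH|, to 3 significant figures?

27.8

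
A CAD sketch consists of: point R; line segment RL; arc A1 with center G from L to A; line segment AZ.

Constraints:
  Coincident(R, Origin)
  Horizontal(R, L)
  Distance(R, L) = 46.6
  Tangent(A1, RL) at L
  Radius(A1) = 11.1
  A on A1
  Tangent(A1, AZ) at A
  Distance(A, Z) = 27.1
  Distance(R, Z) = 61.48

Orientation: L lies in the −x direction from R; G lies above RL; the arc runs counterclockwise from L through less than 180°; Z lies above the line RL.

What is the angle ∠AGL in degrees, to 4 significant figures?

111.8°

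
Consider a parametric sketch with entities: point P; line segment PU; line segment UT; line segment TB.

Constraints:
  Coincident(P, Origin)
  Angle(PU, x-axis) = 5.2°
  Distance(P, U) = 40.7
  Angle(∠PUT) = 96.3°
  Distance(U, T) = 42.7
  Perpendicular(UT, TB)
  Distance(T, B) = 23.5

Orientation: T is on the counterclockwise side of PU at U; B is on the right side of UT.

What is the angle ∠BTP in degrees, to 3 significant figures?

131°

P is at the origin; PU runs at 5.2° with length 40.7, so U = 40.7·(cos 5.2°, sin 5.2°) = (40.5, 3.69). ∠PUT = 96.3°, so UT runs at 5.2° + (180° − 96.3°) = 88.9° from the x-axis; with |UT| = 42.7, T = U + 42.7·(cos 88.9°, sin 88.9°) = (41.4, 46.4). The perpendicularity gives TB at right angles to UT; with |TB| = 23.5 on the right of UT, B = T + 23.5·(1.00, -0.0192) = (64.8, 45.9). Then cos ∠BTP = TB·TP / (|TB||TP|), giving 131°.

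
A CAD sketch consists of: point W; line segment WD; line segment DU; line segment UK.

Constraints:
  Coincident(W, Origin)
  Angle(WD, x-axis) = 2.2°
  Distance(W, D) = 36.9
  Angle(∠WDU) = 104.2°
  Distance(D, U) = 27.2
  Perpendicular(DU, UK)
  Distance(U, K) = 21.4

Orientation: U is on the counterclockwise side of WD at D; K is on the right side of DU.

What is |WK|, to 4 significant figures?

67.70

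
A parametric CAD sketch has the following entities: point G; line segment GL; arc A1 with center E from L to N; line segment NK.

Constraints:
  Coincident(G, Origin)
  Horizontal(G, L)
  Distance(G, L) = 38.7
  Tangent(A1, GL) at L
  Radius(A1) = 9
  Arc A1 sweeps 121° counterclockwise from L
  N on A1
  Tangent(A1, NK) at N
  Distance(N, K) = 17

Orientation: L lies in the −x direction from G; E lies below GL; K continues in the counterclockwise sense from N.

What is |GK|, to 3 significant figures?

47.1

G is at the origin; GL is horizontal with |GL| = 38.7 and L on the −x side, so L = (-38.7, 0.00). A1 meets GL tangentially, so EL is at right angles to GL, so E = L + (0, -9) = (-38.7, -9.00). On A1, L sits at bearing 90° from E; a 121° counterclockwise sweep puts N at bearing 211°, so N = E + 9.0·(cos 211°, sin 211°) = (-46.4, -13.6). A1 meets NK tangentially, so EN is at right angles to NK, so NK runs along (−sin 211°, cos 211°); with |NK| = 17.0, K = (-37.7, -28.2). Then |GK| = |K − G| = 47.1.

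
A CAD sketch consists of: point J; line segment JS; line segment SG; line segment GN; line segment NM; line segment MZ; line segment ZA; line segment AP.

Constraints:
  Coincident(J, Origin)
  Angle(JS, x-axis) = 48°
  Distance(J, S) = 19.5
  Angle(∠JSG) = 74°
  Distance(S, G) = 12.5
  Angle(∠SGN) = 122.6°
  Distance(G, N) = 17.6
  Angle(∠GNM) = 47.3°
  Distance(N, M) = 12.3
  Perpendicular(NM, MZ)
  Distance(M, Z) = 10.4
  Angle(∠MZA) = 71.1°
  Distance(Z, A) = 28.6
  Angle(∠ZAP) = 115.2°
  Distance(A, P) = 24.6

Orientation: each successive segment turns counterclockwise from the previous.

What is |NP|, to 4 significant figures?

29.13

J is at the origin; JS runs at 48.0° with length 19.5, so S = (13.05, 14.49). ∠JSG = 74.0° gives SG at 154.0° from the x-axis; with |SG| = 12.5, G = (1.813, 19.97). ∠SGN = 122.6° gives GN at -148.6° from the x-axis; with |GN| = 17.6, N = (-13.21, 10.80). ∠GNM = 47.3° gives NM at -15.90° from the x-axis; with |NM| = 12.3, M = (-1.380, 7.431). NM ⟂ MZ, so MZ runs at 74.10°; with |MZ| = 10.4, Z = (1.469, 17.43). ∠MZA = 71.1° gives ZA at -177.0° from the x-axis; with |ZA| = 28.6, A = (-27.09, 15.94). ∠ZAP = 115.2° gives AP at -112.2° from the x-axis; with |AP| = 24.6, P = (-36.39, -6.840). Then |NP| = |P − N| = 29.13.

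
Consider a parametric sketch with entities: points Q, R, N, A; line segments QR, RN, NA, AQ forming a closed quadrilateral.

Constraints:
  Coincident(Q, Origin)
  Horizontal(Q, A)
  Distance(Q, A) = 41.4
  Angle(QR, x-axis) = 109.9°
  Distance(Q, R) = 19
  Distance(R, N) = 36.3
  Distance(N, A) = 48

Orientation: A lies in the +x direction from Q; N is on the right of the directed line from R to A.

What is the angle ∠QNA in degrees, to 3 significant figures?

58.3°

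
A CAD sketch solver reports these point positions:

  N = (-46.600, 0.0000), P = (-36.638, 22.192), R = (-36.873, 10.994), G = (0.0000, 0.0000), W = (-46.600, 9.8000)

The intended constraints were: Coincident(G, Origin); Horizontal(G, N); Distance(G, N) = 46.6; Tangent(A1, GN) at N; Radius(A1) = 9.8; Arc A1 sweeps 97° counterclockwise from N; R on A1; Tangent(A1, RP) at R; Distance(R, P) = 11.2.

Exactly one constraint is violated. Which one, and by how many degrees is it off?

Tangent(A1, RP) at R — off by 8.20°.

G = (0.00, 0.00) ✓; G.y = 0.00, N.y = 0.00 ✓; |GN| = 46.60 ✓; ∠(WN, NG) = 90.00° ✓; |WN| = 9.800 ✓; bearing(W→R) − bearing(W→N) = 97.00° ✓; |WR| = 9.800 ✓; ∠(WR, RP) = 98.20° ✗; |RP| = 11.20 ✓.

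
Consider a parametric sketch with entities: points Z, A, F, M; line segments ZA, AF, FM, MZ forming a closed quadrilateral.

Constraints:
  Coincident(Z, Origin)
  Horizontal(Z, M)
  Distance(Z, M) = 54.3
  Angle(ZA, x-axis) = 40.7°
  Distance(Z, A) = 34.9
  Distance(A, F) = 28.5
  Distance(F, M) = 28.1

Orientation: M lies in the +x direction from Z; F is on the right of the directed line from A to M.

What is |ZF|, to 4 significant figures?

27.40

Checks: |AF| = 28.50 ✓; |FM| = 28.10 ✓.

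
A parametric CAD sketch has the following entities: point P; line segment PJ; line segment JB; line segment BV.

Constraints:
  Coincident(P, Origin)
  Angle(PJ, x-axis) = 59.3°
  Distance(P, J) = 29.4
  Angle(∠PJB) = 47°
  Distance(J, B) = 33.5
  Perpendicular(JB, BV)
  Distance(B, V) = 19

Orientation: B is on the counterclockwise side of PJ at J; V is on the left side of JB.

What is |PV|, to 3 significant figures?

13.7

P is at the origin; PJ runs at 59.3° with length 29.4, so J = 29.4·(cos 59.3°, sin 59.3°) = (15.0, 25.3). ∠PJB = 47.0°, so JB runs at 59.3° + (180° − 47.0°) = 192° from the x-axis; with |JB| = 33.5, B = J + 33.5·(cos 192°, sin 192°) = (-17.7, 18.1). JB ⟂ BV; with |BV| = 19.0 on the left of JB, V = B + 19.0·(0.213, -0.977) = (-13.7, -0.421). Then |PV| = |V − P| = 13.7.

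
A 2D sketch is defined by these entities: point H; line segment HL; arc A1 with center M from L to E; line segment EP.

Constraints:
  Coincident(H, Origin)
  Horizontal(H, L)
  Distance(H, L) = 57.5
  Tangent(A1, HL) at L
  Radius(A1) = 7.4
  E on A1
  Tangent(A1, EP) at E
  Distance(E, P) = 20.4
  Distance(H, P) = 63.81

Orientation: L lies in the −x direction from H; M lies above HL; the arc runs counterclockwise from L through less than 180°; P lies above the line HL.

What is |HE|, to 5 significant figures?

51.388

H is at the origin; HL is horizontal with |HL| = 57.5 and L on the −x side, so L = (-57.500, 0.0000). The tangent condition forces ML to be normal to HL, so M = L + (0, 7.4) = (-57.500, 7.4000). Since ME ⟂ EP (tangency), |MP| = √(7.4² + 20.4²) = 21.701 regardless of where E sits on A1. So P lies on both circle(H, 63.81) and circle(M, 21.701); the above-HL intersection is P = (-56.794, 29.089). E is the foot of the tangent from P: E = (-50.465, 9.6957).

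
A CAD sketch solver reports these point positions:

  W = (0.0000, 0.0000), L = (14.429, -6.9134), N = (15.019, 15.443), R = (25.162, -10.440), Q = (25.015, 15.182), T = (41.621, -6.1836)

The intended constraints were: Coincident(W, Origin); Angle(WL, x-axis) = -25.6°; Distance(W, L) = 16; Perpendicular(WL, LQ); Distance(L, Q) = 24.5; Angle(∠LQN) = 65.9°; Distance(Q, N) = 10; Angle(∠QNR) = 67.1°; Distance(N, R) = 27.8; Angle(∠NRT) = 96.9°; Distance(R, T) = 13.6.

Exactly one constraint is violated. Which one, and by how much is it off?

Distance(R, T) = 13.6 — off by 3.40.

W = (0.00, 0.00) ✓; WL at -25.60° ✓; |WL| = 16.00 ✓; ∠(WL, LQ) = 90.00° ✓; |LQ| = 24.50 ✓; ∠LQN = 65.90° ✓; |QN| = 9.999 ✓; ∠QNR = 67.11° ✓; |NR| = 27.80 ✓; ∠NRT = 96.90° ✓; |RT| = 17.00 ✗.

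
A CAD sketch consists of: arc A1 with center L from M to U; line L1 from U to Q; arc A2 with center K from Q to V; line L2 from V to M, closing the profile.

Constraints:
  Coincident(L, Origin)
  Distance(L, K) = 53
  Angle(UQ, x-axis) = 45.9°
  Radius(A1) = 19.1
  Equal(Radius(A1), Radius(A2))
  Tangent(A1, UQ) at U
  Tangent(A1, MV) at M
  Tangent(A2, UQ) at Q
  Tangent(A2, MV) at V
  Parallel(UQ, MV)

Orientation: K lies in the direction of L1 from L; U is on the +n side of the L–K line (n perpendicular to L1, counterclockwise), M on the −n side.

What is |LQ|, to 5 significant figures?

56.337

Tangency of A1 to both parallel lines with radius 19.1 puts U and M at L ± 19.1·n: U = (-13.716, 13.292), M = (13.716, -13.292). Equal radii place Q and V the same way about K: Q = K + 19.1·n = (23.167, 51.353), V = K − 19.1·n = (50.600, 24.769). Then |LQ| = |Q − L| = 56.337.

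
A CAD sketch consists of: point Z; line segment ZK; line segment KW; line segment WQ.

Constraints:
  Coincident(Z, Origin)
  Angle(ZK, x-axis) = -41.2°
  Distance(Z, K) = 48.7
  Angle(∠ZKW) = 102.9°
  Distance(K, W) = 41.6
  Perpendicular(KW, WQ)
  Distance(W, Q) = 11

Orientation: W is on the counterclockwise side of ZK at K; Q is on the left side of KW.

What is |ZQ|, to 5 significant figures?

63.902

Z is at the origin; ZK runs at -41.2° with length 48.7, so K = 48.7·(cos -41.2°, sin -41.2°) = (36.643, -32.078). ∠ZKW = 102.9°, so KW runs at -41.2° + (180° − 102.9°) = 35.900° from the x-axis; with |KW| = 41.6, W = K + 41.6·(cos 35.900°, sin 35.900°) = (70.340, -7.6851). KW ⟂ WQ; with |WQ| = 11.0 on the left of KW, Q = W + 11.0·(-0.58637, 0.81004) = (63.890, 1.2254). Then |ZQ| = |Q − Z| = 63.902.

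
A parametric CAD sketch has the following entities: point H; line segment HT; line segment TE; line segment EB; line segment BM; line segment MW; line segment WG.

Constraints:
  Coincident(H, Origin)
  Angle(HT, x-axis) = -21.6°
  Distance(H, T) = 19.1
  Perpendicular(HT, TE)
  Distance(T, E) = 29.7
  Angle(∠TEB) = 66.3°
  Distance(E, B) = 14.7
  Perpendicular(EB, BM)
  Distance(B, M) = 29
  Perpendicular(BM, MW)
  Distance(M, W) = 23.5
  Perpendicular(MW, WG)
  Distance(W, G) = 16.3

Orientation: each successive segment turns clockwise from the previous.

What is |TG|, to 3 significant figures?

25.3

H is at the origin; HT runs at -21.6° with length 19.1, so T = (17.8, -7.03). HT ⟂ TE, so TE runs at -112°; with |TE| = 29.7, E = (6.83, -34.6). ∠TEB = 66.3° gives EB at 135° from the x-axis; with |EB| = 14.7, B = (-3.51, -24.2). The perpendicularity gives BM at right angles to EB, so BM runs at 44.7°; with |BM| = 29.0, M = (17.1, -3.80). BM ⟂ MW, so MW runs at -45.3°; with |MW| = 23.5, W = (33.6, -20.5). The perpendicularity gives WG at right angles to MW, so WG runs at -135°; with |WG| = 16.3, G = (22.0, -32.0). Then |TG| = |G − T| = 25.3.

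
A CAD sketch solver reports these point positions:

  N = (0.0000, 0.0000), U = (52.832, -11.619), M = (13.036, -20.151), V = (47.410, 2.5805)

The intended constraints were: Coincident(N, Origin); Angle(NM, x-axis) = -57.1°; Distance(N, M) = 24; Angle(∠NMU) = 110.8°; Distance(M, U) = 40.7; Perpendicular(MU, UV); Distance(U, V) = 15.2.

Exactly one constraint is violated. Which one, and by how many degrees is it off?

Perpendicular(MU, UV) — off by 8.80°.

N = (0.00, 0.00) ✓; NM at -57.10° ✓; |NM| = 24.00 ✓; ∠NMU = 110.8° ✓; |MU| = 40.70 ✓; ∠(MU, UV) = 98.80° ✗; |UV| = 15.20 ✓.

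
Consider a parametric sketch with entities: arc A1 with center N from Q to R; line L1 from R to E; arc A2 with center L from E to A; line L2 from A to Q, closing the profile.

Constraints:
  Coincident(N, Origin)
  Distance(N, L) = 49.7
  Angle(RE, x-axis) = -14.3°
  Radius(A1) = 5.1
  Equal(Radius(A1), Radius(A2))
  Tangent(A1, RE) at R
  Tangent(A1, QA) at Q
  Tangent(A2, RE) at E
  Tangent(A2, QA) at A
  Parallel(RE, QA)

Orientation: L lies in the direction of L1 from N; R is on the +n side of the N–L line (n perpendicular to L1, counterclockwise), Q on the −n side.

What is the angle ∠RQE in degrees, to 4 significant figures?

78.40°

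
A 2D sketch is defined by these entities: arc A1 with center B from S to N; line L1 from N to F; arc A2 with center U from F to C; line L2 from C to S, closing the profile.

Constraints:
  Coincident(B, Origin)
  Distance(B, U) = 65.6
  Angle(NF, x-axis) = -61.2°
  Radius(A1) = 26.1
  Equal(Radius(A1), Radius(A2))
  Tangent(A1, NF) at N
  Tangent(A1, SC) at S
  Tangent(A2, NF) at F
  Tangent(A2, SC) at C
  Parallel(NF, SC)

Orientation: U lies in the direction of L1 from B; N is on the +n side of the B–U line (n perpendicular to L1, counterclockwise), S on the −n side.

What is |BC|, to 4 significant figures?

70.60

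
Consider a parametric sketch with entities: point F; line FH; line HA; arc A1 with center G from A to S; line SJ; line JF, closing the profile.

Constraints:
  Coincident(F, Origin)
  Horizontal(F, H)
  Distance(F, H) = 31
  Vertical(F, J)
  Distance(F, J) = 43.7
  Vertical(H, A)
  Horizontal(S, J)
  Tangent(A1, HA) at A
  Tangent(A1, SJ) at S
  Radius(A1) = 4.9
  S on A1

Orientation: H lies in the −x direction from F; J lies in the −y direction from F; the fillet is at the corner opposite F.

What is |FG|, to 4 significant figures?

46.76

FJ is vertical with |FJ| = 43.7 and J on the −y side, so J = (0.000, -43.70). The virtual corner opposite F is at (-31.00, -43.70). Tangency of A1 to HA means the radius GA is perpendicular to HA and the tangent condition forces GS to be normal to SJ, with radius 4.9, so the center G sits 4.9 in from both sides at G = (-26.10, -38.80). Then |FG| = |G − F| = 46.76.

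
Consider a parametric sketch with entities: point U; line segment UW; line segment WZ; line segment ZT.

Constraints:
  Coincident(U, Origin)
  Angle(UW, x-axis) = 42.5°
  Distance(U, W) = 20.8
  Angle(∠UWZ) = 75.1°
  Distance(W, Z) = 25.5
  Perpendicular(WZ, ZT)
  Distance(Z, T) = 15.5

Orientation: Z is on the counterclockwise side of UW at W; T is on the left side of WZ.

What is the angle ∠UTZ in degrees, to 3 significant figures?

103°

U is at the origin; UW runs at 42.5° with length 20.8, so W = 20.8·(cos 42.5°, sin 42.5°) = (15.3, 14.1). ∠UWZ = 75.1°, so WZ runs at 42.5° + (180° − 75.1°) = 147° from the x-axis; with |WZ| = 25.5, Z = W + 25.5·(cos 147°, sin 147°) = (-6.15, 27.8). WZ ⟂ ZT; with |ZT| = 15.5 on the left of WZ, T = Z + 15.5·(-0.539, -0.842) = (-14.5, 14.7). Then cos ∠UTZ = TU·TZ / (|TU||TZ|), giving 103°.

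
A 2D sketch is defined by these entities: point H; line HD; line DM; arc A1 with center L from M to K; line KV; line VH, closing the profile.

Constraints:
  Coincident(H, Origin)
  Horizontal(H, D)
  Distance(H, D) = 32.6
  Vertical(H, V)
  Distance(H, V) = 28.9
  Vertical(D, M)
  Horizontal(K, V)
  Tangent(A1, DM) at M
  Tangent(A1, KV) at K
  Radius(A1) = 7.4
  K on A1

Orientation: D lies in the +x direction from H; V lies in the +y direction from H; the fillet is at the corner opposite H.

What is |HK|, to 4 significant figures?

38.34

H is at the origin; HD is horizontal with |HD| = 32.6 and D on the +x side, so D = (32.60, 0.000). HV is vertical with |HV| = 28.9 and V on the +y side, so V = (0.000, 28.90). The virtual corner opposite H is at (32.60, 28.90). A1 meets DM tangentially, so LM is at right angles to DM and A1 meets KV tangentially, so LK is at right angles to KV, with radius 7.4, so the center L sits 7.4 in from both sides at L = (25.20, 21.50). That places the tangent points at M = (32.60, 21.50) on DM and K = (25.20, 28.90) on KV. Then |HK| = |K − H| = 38.34.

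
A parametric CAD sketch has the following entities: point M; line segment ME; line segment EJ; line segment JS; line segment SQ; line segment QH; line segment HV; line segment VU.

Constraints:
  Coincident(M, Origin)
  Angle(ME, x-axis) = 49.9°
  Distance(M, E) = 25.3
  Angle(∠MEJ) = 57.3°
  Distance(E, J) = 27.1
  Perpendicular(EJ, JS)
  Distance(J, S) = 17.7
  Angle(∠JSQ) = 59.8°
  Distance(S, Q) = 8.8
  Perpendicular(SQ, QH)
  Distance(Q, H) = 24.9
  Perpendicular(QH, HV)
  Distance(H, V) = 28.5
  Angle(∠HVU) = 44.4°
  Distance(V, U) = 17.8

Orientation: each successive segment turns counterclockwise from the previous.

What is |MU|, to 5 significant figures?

27.916

M is at the origin; ME runs at 49.9° with length 25.3, so E = (16.296, 19.353). ∠MEJ = 57.3° gives EJ at 172.60° from the x-axis; with |EJ| = 27.1, J = (-10.578, 22.843). EJ is perpendicular to JS, so JS runs at -97.400°; with |JS| = 17.7, S = (-12.858, 5.2903). ∠JSQ = 59.8° gives SQ at 22.800° from the x-axis; with |SQ| = 8.8, Q = (-4.7452, 8.7004). SQ is perpendicular to QH, so QH runs at 112.80°; with |QH| = 24.9, H = (-14.394, 31.655). The perpendicularity gives HV at right angles to QH, so HV runs at -157.20°; with |HV| = 28.5, V = (-40.667, 20.611). ∠HVU = 44.4° gives VU at -21.600° from the x-axis; with |VU| = 17.8, U = (-24.117, 14.058). Then |MU| = |U − M| = 27.916.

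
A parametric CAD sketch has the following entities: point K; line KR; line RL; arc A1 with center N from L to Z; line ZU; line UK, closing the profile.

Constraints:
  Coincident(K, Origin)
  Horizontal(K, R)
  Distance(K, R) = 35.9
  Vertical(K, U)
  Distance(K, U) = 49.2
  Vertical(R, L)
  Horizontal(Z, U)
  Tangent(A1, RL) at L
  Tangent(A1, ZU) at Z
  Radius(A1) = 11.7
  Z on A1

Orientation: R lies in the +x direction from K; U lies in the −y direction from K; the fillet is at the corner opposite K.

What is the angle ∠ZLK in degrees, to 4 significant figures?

91.25°

K is at the origin; K and R share the same y with |KR| = 35.9 and R on the +x side, so R = (35.90, 0.000). KU is vertical with |KU| = 49.2 and U on the −y side, so U = (0.000, -49.20). The virtual corner opposite K is at (35.90, -49.20). Since A1 is tangent to RL there, NL ⟂ RL and the tangent condition forces NZ to be normal to ZU, with radius 11.7, so the center N sits 11.7 in from both sides at N = (24.20, -37.50). That places the tangent points at L = (35.90, -37.50) on RL and Z = (24.20, -49.20) on ZU. Then cos ∠ZLK = LZ·LK / (|LZ||LK|), giving 91.25°.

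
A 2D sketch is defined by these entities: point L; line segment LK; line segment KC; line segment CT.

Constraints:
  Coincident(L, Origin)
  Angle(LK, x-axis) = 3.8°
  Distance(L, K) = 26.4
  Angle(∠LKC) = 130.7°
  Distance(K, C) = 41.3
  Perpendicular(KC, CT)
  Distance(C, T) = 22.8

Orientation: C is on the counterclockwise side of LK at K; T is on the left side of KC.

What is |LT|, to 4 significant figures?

58.58

L is at the origin; LK runs at 3.8° with length 26.4, so K = 26.4·(cos 3.8°, sin 3.8°) = (26.34, 1.750). ∠LKC = 130.7°, so KC runs at 3.8° + (180° − 130.7°) = 53.10° from the x-axis; with |KC| = 41.3, C = K + 41.3·(cos 53.10°, sin 53.10°) = (51.14, 34.78). KC is perpendicular to CT; with |CT| = 22.8 on the left of KC, T = C + 22.8·(-0.7997, 0.6004) = (32.91, 48.47). Then |LT| = |T − L| = 58.58.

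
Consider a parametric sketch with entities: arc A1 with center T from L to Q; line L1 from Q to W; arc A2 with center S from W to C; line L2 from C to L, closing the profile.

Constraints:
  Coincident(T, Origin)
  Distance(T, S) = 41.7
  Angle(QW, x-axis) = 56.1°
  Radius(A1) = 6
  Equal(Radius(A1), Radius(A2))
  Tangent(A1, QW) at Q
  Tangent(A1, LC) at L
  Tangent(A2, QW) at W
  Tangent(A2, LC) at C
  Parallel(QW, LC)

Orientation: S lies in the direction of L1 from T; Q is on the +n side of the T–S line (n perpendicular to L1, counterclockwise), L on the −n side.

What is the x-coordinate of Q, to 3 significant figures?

-4.98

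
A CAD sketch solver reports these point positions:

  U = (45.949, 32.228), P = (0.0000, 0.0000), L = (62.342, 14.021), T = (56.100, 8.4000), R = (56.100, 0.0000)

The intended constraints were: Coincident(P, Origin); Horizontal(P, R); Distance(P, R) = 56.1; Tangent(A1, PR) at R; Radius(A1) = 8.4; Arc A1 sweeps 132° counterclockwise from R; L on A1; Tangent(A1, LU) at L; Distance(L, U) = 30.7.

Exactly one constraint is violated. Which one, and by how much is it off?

Distance(L, U) = 30.7 — off by 6.20.

P = (0.00, 0.00) ✓; P.y = 0.00, R.y = 0.00 ✓; |PR| = 56.10 ✓; ∠(TR, RP) = 90.00° ✓; |TR| = 8.400 ✓; bearing(T→L) − bearing(T→R) = 132.0° ✓; |TL| = 8.400 ✓; ∠(TL, LU) = 90.00° ✓; |LU| = 24.50 ✗.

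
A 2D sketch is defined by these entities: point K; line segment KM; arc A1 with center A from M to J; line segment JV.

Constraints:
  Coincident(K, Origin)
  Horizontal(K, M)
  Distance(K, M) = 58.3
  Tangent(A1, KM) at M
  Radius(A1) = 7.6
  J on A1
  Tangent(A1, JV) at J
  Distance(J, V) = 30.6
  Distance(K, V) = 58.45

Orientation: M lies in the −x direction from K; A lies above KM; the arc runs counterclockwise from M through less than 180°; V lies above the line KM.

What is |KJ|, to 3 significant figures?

51.2

K is at the origin; K and M share the same y with |KM| = 58.3 and M on the −x side, so M = (-58.3, 0.00). A1 meets KM tangentially, so AM is at right angles to KM, so A = M + (0, 7.6) = (-58.3, 7.60). Since AJ ⟂ JV (tangency), |AV| = √(7.6² + 30.6²) = 31.5 regardless of where J sits on A1. So V lies on both circle(K, 58.45) and circle(A, 31.5); the above-KM intersection is V = (-45.7, 36.5). J is the foot of the tangent from V: J = (-50.8, 6.32).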